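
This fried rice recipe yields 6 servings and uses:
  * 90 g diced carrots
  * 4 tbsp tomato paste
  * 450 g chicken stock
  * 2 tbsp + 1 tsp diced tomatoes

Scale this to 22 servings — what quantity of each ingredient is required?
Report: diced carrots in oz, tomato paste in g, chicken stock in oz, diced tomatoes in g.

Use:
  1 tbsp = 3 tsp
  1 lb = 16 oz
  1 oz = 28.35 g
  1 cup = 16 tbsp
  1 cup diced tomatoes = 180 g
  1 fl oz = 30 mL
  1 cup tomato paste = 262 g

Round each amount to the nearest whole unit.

diced carrots: 12 oz; tomato paste: 240 g; chicken stock: 58 oz; diced tomatoes: 96 g

Scaling factor: 22/6 = 11/3.
diced carrots: 90 g × 11/3 ÷ 28.35 g/oz ≈ 12 oz
tomato paste: 4 tbsp × 11/3 ÷ 16 tbsp/cup × 262 g/cup ≈ 240 g
chicken stock: 450 g × 11/3 ÷ 28.35 g/oz ≈ 58 oz
diced tomatoes: (2 tbsp + 1 tsp = 7/3 tbsp) × 11/3 ÷ 16 tbsp/cup × 180 g/cup ≈ 96 g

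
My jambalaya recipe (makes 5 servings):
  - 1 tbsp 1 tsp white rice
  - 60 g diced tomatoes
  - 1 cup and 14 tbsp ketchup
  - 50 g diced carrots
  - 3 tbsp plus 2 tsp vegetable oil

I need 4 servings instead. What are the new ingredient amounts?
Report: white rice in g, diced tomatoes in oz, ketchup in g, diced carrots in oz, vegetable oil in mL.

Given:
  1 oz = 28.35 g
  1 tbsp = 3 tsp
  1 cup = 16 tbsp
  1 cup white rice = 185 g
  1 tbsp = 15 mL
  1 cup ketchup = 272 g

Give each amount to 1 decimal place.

white rice: 12.3 g; diced tomatoes: 1.7 oz; ketchup: 408.0 g; diced carrots: 1.4 oz; vegetable oil: 44.0 mL

Scaling factor: 4/5 = 0.8.
white rice: (1 tbsp + 1 tsp = 4/3 tbsp) × 4/5 ÷ 16 tbsp/cup × 185 g/cup ≈ 12.3 g
diced tomatoes: 60 g × 4/5 ÷ 28.35 g/oz ≈ 1.7 oz
ketchup: (1 cup + 14 tbsp = 1.875 cup) × 4/5 × 272 g/cup = 408.0 g
diced carrots: 50 g × 4/5 ÷ 28.35 g/oz ≈ 1.4 oz
vegetable oil: (3 tbsp + 2 tsp = 11/3 tbsp) × 4/5 × 15 mL/tbsp = 44.0 mL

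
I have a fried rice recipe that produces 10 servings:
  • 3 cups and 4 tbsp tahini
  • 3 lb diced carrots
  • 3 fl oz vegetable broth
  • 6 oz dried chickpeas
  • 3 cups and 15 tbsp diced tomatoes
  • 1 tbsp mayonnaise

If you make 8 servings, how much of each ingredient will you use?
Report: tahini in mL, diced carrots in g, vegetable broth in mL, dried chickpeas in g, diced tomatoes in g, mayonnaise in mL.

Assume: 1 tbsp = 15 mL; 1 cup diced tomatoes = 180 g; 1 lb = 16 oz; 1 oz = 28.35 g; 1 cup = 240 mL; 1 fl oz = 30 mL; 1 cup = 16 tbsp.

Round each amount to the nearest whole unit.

tahini: 624 mL; diced carrots: 1089 g; vegetable broth: 72 mL; dried chickpeas: 136 g; diced tomatoes: 567 g; mayonnaise: 12 mL

Scaling factor: 8/10 = 4/5 = 0.8.
tahini: (3 cup + 4 tbsp = 3.25 cup) × 4/5 × 240 mL/cup = 624 mL
diced carrots: 3 lb × 4/5 × 16 oz/lb × 28.35 g/oz ≈ 1089 g
vegetable broth: 3 fl oz × 4/5 × 30 mL/fl oz = 72 mL
dried chickpeas: 6 oz × 4/5 × 28.35 g/oz ≈ 136 g
diced tomatoes: (3 cup + 15 tbsp = 3.9375 cup) × 4/5 × 180 g/cup = 567 g
mayonnaise: 1 tbsp × 4/5 × 15 mL/tbsp = 12 mL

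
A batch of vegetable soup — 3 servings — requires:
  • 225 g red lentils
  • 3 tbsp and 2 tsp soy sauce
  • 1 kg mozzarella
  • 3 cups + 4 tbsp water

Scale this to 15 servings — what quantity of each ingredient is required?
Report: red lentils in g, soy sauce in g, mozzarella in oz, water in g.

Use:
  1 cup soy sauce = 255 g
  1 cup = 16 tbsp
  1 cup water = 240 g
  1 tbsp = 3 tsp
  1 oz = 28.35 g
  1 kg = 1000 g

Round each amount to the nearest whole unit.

red lentils: 1125 g; soy sauce: 292 g; mozzarella: 176 oz; water: 3900 g

Scaling factor: 15/3 = 5.
red lentils: 225 g × 5 = 1125 g
soy sauce: (3 tbsp + 2 tsp = 11/3 tbsp) × 5 ÷ 16 tbsp/cup × 255 g/cup ≈ 292 g
mozzarella: 1 kg × 5 × 1000 g/kg ÷ 28.35 g/oz ≈ 176 oz
water: (3 cup + 4 tbsp = 3.25 cup) × 5 × 240 g/cup = 3900 g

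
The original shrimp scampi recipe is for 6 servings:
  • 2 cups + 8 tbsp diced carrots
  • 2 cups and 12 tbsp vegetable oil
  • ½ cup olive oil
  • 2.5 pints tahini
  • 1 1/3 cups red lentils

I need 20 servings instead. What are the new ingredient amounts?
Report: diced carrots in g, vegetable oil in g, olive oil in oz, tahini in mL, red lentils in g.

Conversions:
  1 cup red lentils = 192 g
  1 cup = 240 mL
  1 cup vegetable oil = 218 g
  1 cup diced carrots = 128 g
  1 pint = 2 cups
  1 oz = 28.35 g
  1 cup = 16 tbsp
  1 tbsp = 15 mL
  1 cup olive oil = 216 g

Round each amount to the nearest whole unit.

diced carrots: 1067 g; vegetable oil: 1998 g; olive oil: 13 oz; tahini: 4000 mL; red lentils: 853 g

Scaling factor: 20/6 = 10/3.
diced carrots: (2 cup + 8 tbsp = 2.5 cup) × 10/3 × 128 g/cup ≈ 1067 g
vegetable oil: (2 cup + 12 tbsp = 2.75 cup) × 10/3 × 218 g/cup ≈ 1998 g
olive oil: 0.5 cup × 10/3 × 216 g/cup ÷ 28.35 g/oz ≈ 13 oz
tahini: 2.5 pint × 10/3 × 2 cup/pint × 240 mL/cup = 4000 mL
red lentils: 4/3 cup × 10/3 × 192 g/cup ≈ 853 g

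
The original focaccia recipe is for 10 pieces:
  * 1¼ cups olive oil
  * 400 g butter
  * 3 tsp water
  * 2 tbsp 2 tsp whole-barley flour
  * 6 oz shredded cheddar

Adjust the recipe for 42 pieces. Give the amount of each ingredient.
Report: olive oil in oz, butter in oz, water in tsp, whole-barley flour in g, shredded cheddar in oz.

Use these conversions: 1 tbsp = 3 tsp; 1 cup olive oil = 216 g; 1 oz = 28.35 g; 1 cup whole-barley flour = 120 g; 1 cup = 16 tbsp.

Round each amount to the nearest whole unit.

Scaling factor: 42/10 = 21/5 = 4.2.
olive oil: 1.25 cup × 21/5 × 216 g/cup ÷ 28.35 g/oz = 40 oz
butter: 400 g × 21/5 ÷ 28.35 g/oz ≈ 59 oz
water: 3 tsp × 21/5 ≈ 13 tsp
whole-barley flour: (2 tbsp + 2 tsp = 8/3 tbsp) × 21/5 ÷ 16 tbsp/cup × 120 g/cup = 84 g
shredded cheddar: 6 oz × 21/5 ≈ 25 oz

olive oil: 40 oz; butter: 59 oz; water: 13 tsp; whole-barley flour: 84 g; shredded cheddar: 25 oz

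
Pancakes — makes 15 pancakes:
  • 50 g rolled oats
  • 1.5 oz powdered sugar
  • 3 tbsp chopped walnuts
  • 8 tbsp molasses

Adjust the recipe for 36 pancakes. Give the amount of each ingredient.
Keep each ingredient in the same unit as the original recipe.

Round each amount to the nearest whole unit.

rolled oats: 120 g; powdered sugar: 4 oz; chopped walnuts: 7 tbsp; molasses: 19 tbsp

Scaling factor: 36/15 = 12/5 = 2.4.
rolled oats: 50 g × 12/5 = 120 g
powdered sugar: 1.5 oz × 12/5 ≈ 4 oz
chopped walnuts: 3 tbsp × 12/5 ≈ 7 tbsp
molasses: 8 tbsp × 12/5 ≈ 19 tbsp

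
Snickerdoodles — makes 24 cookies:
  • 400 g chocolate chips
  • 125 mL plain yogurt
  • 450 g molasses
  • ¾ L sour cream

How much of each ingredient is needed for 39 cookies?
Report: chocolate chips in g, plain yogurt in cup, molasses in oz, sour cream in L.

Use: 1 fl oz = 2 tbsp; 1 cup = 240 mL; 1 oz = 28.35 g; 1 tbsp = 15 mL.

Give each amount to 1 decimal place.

Scaling factor: 39/24 = 13/8 = 1.625.
chocolate chips: 400 g × 13/8 = 650.0 g
plain yogurt: 125 mL × 13/8 ÷ 240 mL/cup ≈ 0.8 cup
molasses: 450 g × 13/8 ÷ 28.35 g/oz ≈ 25.8 oz
sour cream: 0.75 L × 13/8 ≈ 1.2 L

chocolate chips: 650.0 g; plain yogurt: 0.8 cup; molasses: 25.8 oz; sour cream: 1.2 L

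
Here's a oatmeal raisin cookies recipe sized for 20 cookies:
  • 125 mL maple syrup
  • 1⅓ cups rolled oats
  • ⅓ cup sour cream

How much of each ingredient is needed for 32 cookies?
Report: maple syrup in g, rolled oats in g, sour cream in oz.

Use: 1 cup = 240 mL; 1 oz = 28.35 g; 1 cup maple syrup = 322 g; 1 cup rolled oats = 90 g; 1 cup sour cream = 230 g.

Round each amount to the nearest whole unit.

maple syrup: 268 g; rolled oats: 192 g; sour cream: 4 oz

Scaling factor: 32/20 = 8/5 = 1.6.
maple syrup: 125 mL × 8/5 ÷ 240 mL/cup × 322 g/cup ≈ 268 g
rolled oats: 4/3 cup × 8/5 × 90 g/cup = 192 g
sour cream: 1/3 cup × 8/5 × 230 g/cup ÷ 28.35 g/oz ≈ 4 oz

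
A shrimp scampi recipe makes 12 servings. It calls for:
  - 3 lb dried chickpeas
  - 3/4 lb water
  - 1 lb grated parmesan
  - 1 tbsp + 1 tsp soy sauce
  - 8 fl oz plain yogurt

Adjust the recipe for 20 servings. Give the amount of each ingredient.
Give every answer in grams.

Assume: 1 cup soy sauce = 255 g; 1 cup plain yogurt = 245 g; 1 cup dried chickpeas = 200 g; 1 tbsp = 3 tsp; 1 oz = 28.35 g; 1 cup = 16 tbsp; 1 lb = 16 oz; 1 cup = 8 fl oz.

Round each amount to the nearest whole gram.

Scaling factor: 20/12 = 5/3.
dried chickpeas: 3 lb × 5/3 × 16 oz/lb × 28.35 g/oz = 2268 g
water: 0.75 lb × 5/3 × 16 oz/lb × 28.35 g/oz = 567 g
grated parmesan: 1 lb × 5/3 × 16 oz/lb × 28.35 g/oz = 756 g
soy sauce: (1 tbsp + 1 tsp = 4/3 tbsp) × 5/3 ÷ 16 tbsp/cup × 255 g/cup ≈ 35 g
plain yogurt: 8 fl oz × 5/3 ÷ 8 fl oz/cup × 245 g/cup ≈ 408 g

dried chickpeas: 2268 g; water: 567 g; grated parmesan: 756 g; soy sauce: 35 g; plain yogurt: 408 g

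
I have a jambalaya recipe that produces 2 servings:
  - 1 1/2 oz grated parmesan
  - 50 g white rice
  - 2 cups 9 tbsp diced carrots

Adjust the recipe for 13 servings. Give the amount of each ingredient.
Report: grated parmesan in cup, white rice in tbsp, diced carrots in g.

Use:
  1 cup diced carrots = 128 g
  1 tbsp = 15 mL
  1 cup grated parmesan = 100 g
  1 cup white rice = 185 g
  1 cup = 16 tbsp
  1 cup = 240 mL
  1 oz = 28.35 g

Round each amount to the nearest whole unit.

grated parmesan: 3 cup; white rice: 28 tbsp; diced carrots: 2132 g

Scaling factor: 13/2 = 6.5.
grated parmesan: 1.5 oz × 13/2 × 28.35 g/oz ÷ 100 g/cup ≈ 3 cup
white rice: 50 g × 13/2 ÷ 185 g/cup × 16 tbsp/cup ≈ 28 tbsp
diced carrots: (2 cup + 9 tbsp = 2.5625 cup) × 13/2 × 128 g/cup = 2132 g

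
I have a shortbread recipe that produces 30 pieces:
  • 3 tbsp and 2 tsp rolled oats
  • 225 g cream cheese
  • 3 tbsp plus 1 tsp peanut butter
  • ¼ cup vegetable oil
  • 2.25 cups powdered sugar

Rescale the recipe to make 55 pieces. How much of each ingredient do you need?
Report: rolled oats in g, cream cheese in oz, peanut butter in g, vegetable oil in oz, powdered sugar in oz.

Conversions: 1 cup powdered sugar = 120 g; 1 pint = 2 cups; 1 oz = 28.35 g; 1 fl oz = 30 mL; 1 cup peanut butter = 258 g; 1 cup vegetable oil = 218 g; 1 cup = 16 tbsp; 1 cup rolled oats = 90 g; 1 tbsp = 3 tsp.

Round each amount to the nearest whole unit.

rolled oats: 38 g; cream cheese: 15 oz; peanut butter: 99 g; vegetable oil: 4 oz; powdered sugar: 17 oz

Scaling factor: 55/30 = 11/6.
rolled oats: (3 tbsp + 2 tsp = 11/3 tbsp) × 11/6 ÷ 16 tbsp/cup × 90 g/cup ≈ 38 g
cream cheese: 225 g × 11/6 ÷ 28.35 g/oz ≈ 15 oz
peanut butter: (3 tbsp + 1 tsp = 10/3 tbsp) × 11/6 ÷ 16 tbsp/cup × 258 g/cup ≈ 99 g
vegetable oil: 0.25 cup × 11/6 × 218 g/cup ÷ 28.35 g/oz ≈ 4 oz
powdered sugar: 2.25 cup × 11/6 × 120 g/cup ÷ 28.35 g/oz ≈ 17 oz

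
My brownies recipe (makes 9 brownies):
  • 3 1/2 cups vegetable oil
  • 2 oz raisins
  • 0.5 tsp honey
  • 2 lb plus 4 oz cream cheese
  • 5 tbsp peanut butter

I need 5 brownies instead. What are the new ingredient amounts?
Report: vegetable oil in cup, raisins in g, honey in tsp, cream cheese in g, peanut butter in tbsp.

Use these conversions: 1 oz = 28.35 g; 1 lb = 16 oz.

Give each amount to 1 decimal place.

Scaling factor: 5/9.
vegetable oil: 3.5 cup × 5/9 ≈ 1.9 cup
raisins: 2 oz × 5/9 × 28.35 g/oz = 31.5 g
honey: 0.5 tsp × 5/9 ≈ 0.3 tsp
cream cheese: (2 lb + 4 oz = 2.25 lb) × 5/9 × 16 oz/lb × 28.35 g/oz = 567.0 g
peanut butter: 5 tbsp × 5/9 ≈ 2.8 tbsp

vegetable oil: 1.9 cup; raisins: 31.5 g; honey: 0.3 tsp; cream cheese: 567.0 g; peanut butter: 2.8 tbsp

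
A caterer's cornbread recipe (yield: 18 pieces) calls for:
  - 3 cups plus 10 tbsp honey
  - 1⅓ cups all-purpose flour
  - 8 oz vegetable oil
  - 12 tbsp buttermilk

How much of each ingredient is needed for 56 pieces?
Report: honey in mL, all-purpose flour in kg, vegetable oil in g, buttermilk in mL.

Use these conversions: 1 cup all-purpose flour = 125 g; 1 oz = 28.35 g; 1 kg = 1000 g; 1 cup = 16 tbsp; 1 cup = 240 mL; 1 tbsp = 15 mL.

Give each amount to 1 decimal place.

Scaling factor: 56/18 = 28/9.
honey: (3 cup + 10 tbsp = 3.625 cup) × 28/9 × 240 mL/cup ≈ 2706.7 mL
all-purpose flour: 4/3 cup × 28/9 × 125 g/cup ÷ 1000 g/kg ≈ 0.5 kg
vegetable oil: 8 oz × 28/9 × 28.35 g/oz = 705.6 g
buttermilk: 12 tbsp × 28/9 × 15 mL/tbsp = 560.0 mL

honey: 2706.7 mL; all-purpose flour: 0.5 kg; vegetable oil: 705.6 g; buttermilk: 560.0 mL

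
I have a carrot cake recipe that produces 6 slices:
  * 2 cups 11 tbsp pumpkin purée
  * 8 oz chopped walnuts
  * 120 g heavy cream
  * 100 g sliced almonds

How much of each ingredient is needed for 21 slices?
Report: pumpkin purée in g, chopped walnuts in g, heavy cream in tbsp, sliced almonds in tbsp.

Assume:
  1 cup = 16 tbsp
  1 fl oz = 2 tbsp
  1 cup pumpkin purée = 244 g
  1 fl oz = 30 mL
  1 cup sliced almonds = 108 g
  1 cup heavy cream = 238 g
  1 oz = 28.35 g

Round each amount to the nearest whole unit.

pumpkin purée: 2295 g; chopped walnuts: 794 g; heavy cream: 28 tbsp; sliced almonds: 52 tbsp

Scaling factor: 21/6 = 7/2 = 3.5.
pumpkin purée: (2 cup + 11 tbsp = 2.6875 cup) × 7/2 × 244 g/cup ≈ 2295 g
chopped walnuts: 8 oz × 7/2 × 28.35 g/oz ≈ 794 g
heavy cream: 120 g × 7/2 ÷ 238 g/cup × 16 tbsp/cup ≈ 28 tbsp
sliced almonds: 100 g × 7/2 ÷ 108 g/cup × 16 tbsp/cup ≈ 52 tbsp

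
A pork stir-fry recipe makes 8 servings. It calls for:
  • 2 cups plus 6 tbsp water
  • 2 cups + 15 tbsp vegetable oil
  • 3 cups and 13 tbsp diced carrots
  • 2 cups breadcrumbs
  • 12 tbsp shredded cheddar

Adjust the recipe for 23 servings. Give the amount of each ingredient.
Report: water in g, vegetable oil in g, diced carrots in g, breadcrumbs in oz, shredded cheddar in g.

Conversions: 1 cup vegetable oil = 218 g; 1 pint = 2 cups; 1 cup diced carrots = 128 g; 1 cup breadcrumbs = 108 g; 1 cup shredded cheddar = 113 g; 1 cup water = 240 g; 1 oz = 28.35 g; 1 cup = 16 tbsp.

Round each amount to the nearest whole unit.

water: 1639 g; vegetable oil: 1841 g; diced carrots: 1403 g; breadcrumbs: 22 oz; shredded cheddar: 244 g

Scaling factor: 23/8 = 2.875.
water: (2 cup + 6 tbsp = 2.375 cup) × 23/8 × 240 g/cup ≈ 1639 g
vegetable oil: (2 cup + 15 tbsp = 2.9375 cup) × 23/8 × 218 g/cup ≈ 1841 g
diced carrots: (3 cup + 13 tbsp = 3.8125 cup) × 23/8 × 128 g/cup = 1403 g
breadcrumbs: 2 cup × 23/8 × 108 g/cup ÷ 28.35 g/oz ≈ 22 oz
shredded cheddar: 12 tbsp × 23/8 ÷ 16 tbsp/cup × 113 g/cup ≈ 244 g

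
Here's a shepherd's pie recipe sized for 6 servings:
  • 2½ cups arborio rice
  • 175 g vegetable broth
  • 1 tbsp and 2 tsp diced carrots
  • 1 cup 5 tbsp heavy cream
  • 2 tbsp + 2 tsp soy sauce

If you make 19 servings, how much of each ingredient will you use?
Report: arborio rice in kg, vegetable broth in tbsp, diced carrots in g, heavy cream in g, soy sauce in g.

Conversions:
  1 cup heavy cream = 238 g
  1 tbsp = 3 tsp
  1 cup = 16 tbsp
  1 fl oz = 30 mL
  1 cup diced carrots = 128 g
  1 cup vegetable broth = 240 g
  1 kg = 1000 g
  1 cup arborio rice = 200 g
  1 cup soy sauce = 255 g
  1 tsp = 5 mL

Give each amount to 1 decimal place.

arborio rice: 1.6 kg; vegetable broth: 36.9 tbsp; diced carrots: 42.2 g; heavy cream: 989.2 g; soy sauce: 134.6 g

Scaling factor: 19/6.
arborio rice: 2.5 cup × 19/6 × 200 g/cup ÷ 1000 g/kg ≈ 1.6 kg
vegetable broth: 175 g × 19/6 ÷ 240 g/cup × 16 tbsp/cup ≈ 36.9 tbsp
diced carrots: (1 tbsp + 2 tsp = 5/3 tbsp) × 19/6 ÷ 16 tbsp/cup × 128 g/cup ≈ 42.2 g
heavy cream: (1 cup + 5 tbsp = 1.3125 cup) × 19/6 × 238 g/cup ≈ 989.2 g
soy sauce: (2 tbsp + 2 tsp = 8/3 tbsp) × 19/6 ÷ 16 tbsp/cup × 255 g/cup ≈ 134.6 g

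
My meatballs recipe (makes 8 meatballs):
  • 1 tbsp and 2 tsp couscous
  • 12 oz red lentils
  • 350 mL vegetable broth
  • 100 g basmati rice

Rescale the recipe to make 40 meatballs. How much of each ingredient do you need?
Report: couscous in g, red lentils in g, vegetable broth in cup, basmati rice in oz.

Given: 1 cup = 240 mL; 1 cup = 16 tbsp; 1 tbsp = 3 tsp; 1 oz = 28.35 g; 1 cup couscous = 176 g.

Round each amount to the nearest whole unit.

Scaling factor: 40/8 = 5.
couscous: (1 tbsp + 2 tsp = 5/3 tbsp) × 5 ÷ 16 tbsp/cup × 176 g/cup ≈ 92 g
red lentils: 12 oz × 5 × 28.35 g/oz = 1701 g
vegetable broth: 350 mL × 5 ÷ 240 mL/cup ≈ 7 cup
basmati rice: 100 g × 5 ÷ 28.35 g/oz ≈ 18 oz

couscous: 92 g; red lentils: 1701 g; vegetable broth: 7 cup; basmati rice: 18 oz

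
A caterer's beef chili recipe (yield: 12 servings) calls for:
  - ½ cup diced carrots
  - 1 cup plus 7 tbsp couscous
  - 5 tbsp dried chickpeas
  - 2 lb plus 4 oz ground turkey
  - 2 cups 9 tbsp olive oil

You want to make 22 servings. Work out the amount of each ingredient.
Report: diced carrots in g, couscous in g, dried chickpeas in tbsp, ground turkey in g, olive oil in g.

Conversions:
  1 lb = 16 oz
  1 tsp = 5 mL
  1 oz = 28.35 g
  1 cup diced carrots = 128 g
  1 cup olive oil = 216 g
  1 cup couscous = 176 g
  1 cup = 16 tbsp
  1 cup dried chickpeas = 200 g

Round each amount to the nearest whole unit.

Scaling factor: 22/12 = 11/6.
diced carrots: 0.5 cup × 11/6 × 128 g/cup ≈ 117 g
couscous: (1 cup + 7 tbsp = 1.4375 cup) × 11/6 × 176 g/cup ≈ 464 g
dried chickpeas: 5 tbsp × 11/6 ≈ 9 tbsp
ground turkey: (2 lb + 4 oz = 2.25 lb) × 11/6 × 16 oz/lb × 28.35 g/oz ≈ 1871 g
olive oil: (2 cup + 9 tbsp = 2.5625 cup) × 11/6 × 216 g/cup ≈ 1015 g

diced carrots: 117 g; couscous: 464 g; dried chickpeas: 9 tbsp; ground turkey: 1871 g; olive oil: 1015 g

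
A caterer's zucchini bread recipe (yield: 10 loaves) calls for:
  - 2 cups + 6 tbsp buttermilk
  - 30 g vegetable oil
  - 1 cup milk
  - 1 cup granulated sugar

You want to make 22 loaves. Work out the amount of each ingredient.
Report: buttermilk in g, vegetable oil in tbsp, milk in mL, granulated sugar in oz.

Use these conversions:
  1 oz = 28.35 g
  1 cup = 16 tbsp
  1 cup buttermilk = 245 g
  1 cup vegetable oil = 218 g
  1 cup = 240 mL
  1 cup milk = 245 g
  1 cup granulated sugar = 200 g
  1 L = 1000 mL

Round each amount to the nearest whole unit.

Scaling factor: 22/10 = 11/5 = 2.2.
buttermilk: (2 cup + 6 tbsp = 2.375 cup) × 11/5 × 245 g/cup ≈ 1280 g
vegetable oil: 30 g × 11/5 ÷ 218 g/cup × 16 tbsp/cup ≈ 5 tbsp
milk: 1 cup × 11/5 × 240 mL/cup = 528 mL
granulated sugar: 1 cup × 11/5 × 200 g/cup ÷ 28.35 g/oz ≈ 16 oz

buttermilk: 1280 g; vegetable oil: 5 tbsp; milk: 528 mL; granulated sugar: 16 oz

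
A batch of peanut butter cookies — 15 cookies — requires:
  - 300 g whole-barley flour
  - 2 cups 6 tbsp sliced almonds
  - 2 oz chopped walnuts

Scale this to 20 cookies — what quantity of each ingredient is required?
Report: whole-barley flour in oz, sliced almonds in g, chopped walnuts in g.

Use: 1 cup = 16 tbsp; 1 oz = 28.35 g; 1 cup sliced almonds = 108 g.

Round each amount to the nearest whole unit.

whole-barley flour: 14 oz; sliced almonds: 342 g; chopped walnuts: 76 g

Scaling factor: 20/15 = 4/3.
whole-barley flour: 300 g × 4/3 ÷ 28.35 g/oz ≈ 14 oz
sliced almonds: (2 cup + 6 tbsp = 2.375 cup) × 4/3 × 108 g/cup = 342 g
chopped walnuts: 2 oz × 4/3 × 28.35 g/oz ≈ 76 g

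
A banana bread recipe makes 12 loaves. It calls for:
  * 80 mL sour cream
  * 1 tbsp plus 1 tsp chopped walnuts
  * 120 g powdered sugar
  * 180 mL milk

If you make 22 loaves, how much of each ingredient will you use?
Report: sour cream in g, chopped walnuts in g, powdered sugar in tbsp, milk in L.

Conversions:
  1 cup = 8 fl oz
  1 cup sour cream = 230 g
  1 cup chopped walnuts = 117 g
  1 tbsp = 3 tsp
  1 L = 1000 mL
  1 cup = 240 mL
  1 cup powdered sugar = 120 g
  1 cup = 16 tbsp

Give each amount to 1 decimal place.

Scaling factor: 22/12 = 11/6.
sour cream: 80 mL × 11/6 ÷ 240 mL/cup × 230 g/cup ≈ 140.6 g
chopped walnuts: (1 tbsp + 1 tsp = 4/3 tbsp) × 11/6 ÷ 16 tbsp/cup × 117 g/cup ≈ 17.9 g
powdered sugar: 120 g × 11/6 ÷ 120 g/cup × 16 tbsp/cup ≈ 29.3 tbsp
milk: 180 mL × 11/6 ÷ 1000 mL/L ≈ 0.3 L

sour cream: 140.6 g; chopped walnuts: 17.9 g; powdered sugar: 29.3 tbsp; milk: 0.3 L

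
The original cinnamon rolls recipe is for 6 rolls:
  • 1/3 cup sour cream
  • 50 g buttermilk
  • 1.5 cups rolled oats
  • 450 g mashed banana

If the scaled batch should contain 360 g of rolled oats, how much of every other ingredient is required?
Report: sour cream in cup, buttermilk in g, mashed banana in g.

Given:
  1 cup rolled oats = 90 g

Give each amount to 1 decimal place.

The original recipe has 135 g of rolled oats, so the scaling factor is 360 ÷ 135 = 8/3.
sour cream: 1/3 cup × 8/3 ≈ 0.9 cup
buttermilk: 50 g × 8/3 ≈ 133.3 g
mashed banana: 450 g × 8/3 = 1200.0 g

sour cream: 0.9 cup; buttermilk: 133.3 g; mashed banana: 1200.0 g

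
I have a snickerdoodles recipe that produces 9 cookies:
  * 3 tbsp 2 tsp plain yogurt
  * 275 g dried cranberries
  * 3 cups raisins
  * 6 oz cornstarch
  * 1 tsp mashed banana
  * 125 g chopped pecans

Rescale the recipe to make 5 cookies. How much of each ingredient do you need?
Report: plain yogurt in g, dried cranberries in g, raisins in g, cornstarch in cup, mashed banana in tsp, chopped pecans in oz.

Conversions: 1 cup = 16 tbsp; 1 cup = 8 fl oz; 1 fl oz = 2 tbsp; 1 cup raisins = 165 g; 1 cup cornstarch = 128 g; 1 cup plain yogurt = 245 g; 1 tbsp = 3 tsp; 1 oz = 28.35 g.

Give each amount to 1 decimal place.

Scaling factor: 5/9.
plain yogurt: (3 tbsp + 2 tsp = 11/3 tbsp) × 5/9 ÷ 16 tbsp/cup × 245 g/cup ≈ 31.2 g
dried cranberries: 275 g × 5/9 ≈ 152.8 g
raisins: 3 cup × 5/9 × 165 g/cup = 275.0 g
cornstarch: 6 oz × 5/9 × 28.35 g/oz ÷ 128 g/cup ≈ 0.7 cup
mashed banana: 1 tsp × 5/9 ≈ 0.6 tsp
chopped pecans: 125 g × 5/9 ÷ 28.35 g/oz ≈ 2.4 oz

plain yogurt: 31.2 g; dried cranberries: 152.8 g; raisins: 275.0 g; cornstarch: 0.7 cup; mashed banana: 0.6 tsp; chopped pecans: 2.4 oz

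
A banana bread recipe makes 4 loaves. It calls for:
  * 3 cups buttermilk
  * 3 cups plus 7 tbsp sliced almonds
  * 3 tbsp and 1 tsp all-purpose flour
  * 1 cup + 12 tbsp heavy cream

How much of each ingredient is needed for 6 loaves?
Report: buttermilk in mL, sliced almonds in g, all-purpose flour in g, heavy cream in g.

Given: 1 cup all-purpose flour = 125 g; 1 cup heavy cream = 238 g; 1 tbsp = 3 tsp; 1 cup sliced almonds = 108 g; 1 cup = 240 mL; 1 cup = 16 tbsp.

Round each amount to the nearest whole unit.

buttermilk: 1080 mL; sliced almonds: 557 g; all-purpose flour: 39 g; heavy cream: 625 g

Scaling factor: 6/4 = 3/2 = 1.5.
buttermilk: 3 cup × 3/2 × 240 mL/cup = 1080 mL
sliced almonds: (3 cup + 7 tbsp = 3.4375 cup) × 3/2 × 108 g/cup ≈ 557 g
all-purpose flour: (3 tbsp + 1 tsp = 10/3 tbsp) × 3/2 ÷ 16 tbsp/cup × 125 g/cup ≈ 39 g
heavy cream: (1 cup + 12 tbsp = 1.75 cup) × 3/2 × 238 g/cup ≈ 625 g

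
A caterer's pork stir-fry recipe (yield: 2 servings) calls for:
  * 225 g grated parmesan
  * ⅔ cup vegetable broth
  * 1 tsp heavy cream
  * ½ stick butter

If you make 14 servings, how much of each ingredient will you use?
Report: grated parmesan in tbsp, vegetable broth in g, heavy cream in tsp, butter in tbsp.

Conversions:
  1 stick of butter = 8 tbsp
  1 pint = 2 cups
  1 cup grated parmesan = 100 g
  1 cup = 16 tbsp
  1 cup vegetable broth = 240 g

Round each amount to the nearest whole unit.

Scaling factor: 14/2 = 7.
grated parmesan: 225 g × 7 ÷ 100 g/cup × 16 tbsp/cup = 252 tbsp
vegetable broth: 2/3 cup × 7 × 240 g/cup = 1120 g
heavy cream: 1 tsp × 7 = 7 tsp
butter: 0.5 stick × 7 × 8 tbsp/stick = 28 tbsp

grated parmesan: 252 tbsp; vegetable broth: 1120 g; heavy cream: 7 tsp; butter: 28 tbsp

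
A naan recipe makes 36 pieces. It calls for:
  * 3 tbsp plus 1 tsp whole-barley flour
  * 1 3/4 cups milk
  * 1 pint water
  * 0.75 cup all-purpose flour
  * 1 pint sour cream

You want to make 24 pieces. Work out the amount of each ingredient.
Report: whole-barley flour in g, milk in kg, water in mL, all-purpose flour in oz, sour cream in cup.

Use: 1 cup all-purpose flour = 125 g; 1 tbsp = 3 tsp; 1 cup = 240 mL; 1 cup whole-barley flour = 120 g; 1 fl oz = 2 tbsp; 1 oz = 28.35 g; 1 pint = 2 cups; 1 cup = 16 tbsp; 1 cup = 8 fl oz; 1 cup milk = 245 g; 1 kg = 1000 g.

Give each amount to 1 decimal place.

whole-barley flour: 16.7 g; milk: 0.3 kg; water: 320.0 mL; all-purpose flour: 2.2 oz; sour cream: 1.3 cup

Scaling factor: 24/36 = 2/3.
whole-barley flour: (3 tbsp + 1 tsp = 10/3 tbsp) × 2/3 ÷ 16 tbsp/cup × 120 g/cup ≈ 16.7 g
milk: 1.75 cup × 2/3 × 245 g/cup ÷ 1000 g/kg ≈ 0.3 kg
water: 1 pint × 2/3 × 2 cup/pint × 240 mL/cup = 320.0 mL
all-purpose flour: 0.75 cup × 2/3 × 125 g/cup ÷ 28.35 g/oz ≈ 2.2 oz
sour cream: 1 pint × 2/3 × 2 cup/pint ≈ 1.3 cup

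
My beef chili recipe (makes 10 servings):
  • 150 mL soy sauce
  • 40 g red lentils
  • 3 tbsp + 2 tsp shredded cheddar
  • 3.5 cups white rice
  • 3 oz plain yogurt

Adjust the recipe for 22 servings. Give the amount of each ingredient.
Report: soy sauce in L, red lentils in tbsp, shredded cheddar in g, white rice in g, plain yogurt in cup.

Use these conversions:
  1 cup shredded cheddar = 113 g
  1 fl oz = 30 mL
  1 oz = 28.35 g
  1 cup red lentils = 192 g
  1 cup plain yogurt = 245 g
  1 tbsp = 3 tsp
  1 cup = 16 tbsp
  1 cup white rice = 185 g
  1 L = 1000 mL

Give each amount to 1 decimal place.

Scaling factor: 22/10 = 11/5 = 2.2.
soy sauce: 150 mL × 11/5 ÷ 1000 mL/L ≈ 0.3 L
red lentils: 40 g × 11/5 ÷ 192 g/cup × 16 tbsp/cup ≈ 7.3 tbsp
shredded cheddar: (3 tbsp + 2 tsp = 11/3 tbsp) × 11/5 ÷ 16 tbsp/cup × 113 g/cup ≈ 57.0 g
white rice: 3.5 cup × 11/5 × 185 g/cup = 1424.5 g
plain yogurt: 3 oz × 11/5 × 28.35 g/oz ÷ 245 g/cup ≈ 0.8 cup

soy sauce: 0.3 L; red lentils: 7.3 tbsp; shredded cheddar: 57.0 g; white rice: 1424.5 g; plain yogurt: 0.8 cup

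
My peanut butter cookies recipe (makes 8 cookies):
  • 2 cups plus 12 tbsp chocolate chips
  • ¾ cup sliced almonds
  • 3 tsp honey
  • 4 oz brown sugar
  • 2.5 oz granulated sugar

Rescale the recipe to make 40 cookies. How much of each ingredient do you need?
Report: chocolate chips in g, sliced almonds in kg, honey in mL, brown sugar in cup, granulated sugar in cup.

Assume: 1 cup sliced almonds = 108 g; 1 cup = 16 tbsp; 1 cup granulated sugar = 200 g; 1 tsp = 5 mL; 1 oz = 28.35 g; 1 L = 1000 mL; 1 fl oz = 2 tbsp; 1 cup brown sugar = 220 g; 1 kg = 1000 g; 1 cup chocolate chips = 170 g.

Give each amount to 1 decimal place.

Scaling factor: 40/8 = 5.
chocolate chips: (2 cup + 12 tbsp = 2.75 cup) × 5 × 170 g/cup = 2337.5 g
sliced almonds: 0.75 cup × 5 × 108 g/cup ÷ 1000 g/kg ≈ 0.4 kg
honey: 3 tsp × 5 × 5 mL/tsp = 75.0 mL
brown sugar: 4 oz × 5 × 28.35 g/oz ÷ 220 g/cup ≈ 2.6 cup
granulated sugar: 2.5 oz × 5 × 28.35 g/oz ÷ 200 g/cup ≈ 1.8 cup

chocolate chips: 2337.5 g; sliced almonds: 0.4 kg; honey: 75.0 mL; brown sugar: 2.6 cup; granulated sugar: 1.8 cup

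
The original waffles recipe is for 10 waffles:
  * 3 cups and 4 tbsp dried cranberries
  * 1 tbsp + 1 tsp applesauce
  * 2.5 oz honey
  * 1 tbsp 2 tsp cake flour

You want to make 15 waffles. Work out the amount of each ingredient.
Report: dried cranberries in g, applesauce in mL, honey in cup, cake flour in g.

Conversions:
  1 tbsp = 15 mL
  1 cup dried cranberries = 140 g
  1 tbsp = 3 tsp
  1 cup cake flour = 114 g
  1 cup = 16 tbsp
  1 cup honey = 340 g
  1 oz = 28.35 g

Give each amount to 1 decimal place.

dried cranberries: 682.5 g; applesauce: 30.0 mL; honey: 0.3 cup; cake flour: 17.8 g

Scaling factor: 15/10 = 3/2 = 1.5.
dried cranberries: (3 cup + 4 tbsp = 3.25 cup) × 3/2 × 140 g/cup = 682.5 g
applesauce: (1 tbsp + 1 tsp = 4/3 tbsp) × 3/2 × 15 mL/tbsp = 30.0 mL
honey: 2.5 oz × 3/2 × 28.35 g/oz ÷ 340 g/cup ≈ 0.3 cup
cake flour: (1 tbsp + 2 tsp = 5/3 tbsp) × 3/2 ÷ 16 tbsp/cup × 114 g/cup ≈ 17.8 g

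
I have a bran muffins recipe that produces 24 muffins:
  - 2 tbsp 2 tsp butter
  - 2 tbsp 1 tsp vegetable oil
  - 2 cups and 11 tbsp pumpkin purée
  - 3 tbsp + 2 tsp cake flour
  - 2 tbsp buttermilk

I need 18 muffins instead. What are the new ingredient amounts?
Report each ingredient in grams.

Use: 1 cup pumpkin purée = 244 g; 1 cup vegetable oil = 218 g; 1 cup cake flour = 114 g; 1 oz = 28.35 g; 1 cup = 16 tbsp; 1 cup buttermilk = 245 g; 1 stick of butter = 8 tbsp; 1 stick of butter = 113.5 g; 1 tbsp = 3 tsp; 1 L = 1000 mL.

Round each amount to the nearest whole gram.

butter: 28 g; vegetable oil: 24 g; pumpkin purée: 492 g; cake flour: 20 g; buttermilk: 23 g

Scaling factor: 18/24 = 3/4 = 0.75.
butter: (2 tbsp + 2 tsp = 8/3 tbsp) × 3/4 ÷ 8 tbsp/stick × 113.5 g/stick ≈ 28 g
vegetable oil: (2 tbsp + 1 tsp = 7/3 tbsp) × 3/4 ÷ 16 tbsp/cup × 218 g/cup ≈ 24 g
pumpkin purée: (2 cup + 11 tbsp = 2.6875 cup) × 3/4 × 244 g/cup ≈ 492 g
cake flour: (3 tbsp + 2 tsp = 11/3 tbsp) × 3/4 ÷ 16 tbsp/cup × 114 g/cup ≈ 20 g
buttermilk: 2 tbsp × 3/4 ÷ 16 tbsp/cup × 245 g/cup ≈ 23 g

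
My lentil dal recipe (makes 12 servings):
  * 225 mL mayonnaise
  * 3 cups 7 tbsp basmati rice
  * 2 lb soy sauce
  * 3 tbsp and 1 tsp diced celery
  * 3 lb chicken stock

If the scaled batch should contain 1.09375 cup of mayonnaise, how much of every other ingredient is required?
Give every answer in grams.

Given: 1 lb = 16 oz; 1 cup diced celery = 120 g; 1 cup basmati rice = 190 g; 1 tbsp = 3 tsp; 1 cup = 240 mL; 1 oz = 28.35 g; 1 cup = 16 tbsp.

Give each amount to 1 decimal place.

basmati rice: 762.0 g; soy sauce: 1058.4 g; diced celery: 29.2 g; chicken stock: 1587.6 g

The original recipe has 0.9375 cup of mayonnaise, so the scaling factor is 1.09375 ÷ 0.9375 = 7/6.
basmati rice: (3 cup + 7 tbsp = 3.4375 cup) × 7/6 × 190 g/cup ≈ 762.0 g
soy sauce: 2 lb × 7/6 × 16 oz/lb × 28.35 g/oz = 1058.4 g
diced celery: (3 tbsp + 1 tsp = 10/3 tbsp) × 7/6 ÷ 16 tbsp/cup × 120 g/cup ≈ 29.2 g
chicken stock: 3 lb × 7/6 × 16 oz/lb × 28.35 g/oz = 1587.6 g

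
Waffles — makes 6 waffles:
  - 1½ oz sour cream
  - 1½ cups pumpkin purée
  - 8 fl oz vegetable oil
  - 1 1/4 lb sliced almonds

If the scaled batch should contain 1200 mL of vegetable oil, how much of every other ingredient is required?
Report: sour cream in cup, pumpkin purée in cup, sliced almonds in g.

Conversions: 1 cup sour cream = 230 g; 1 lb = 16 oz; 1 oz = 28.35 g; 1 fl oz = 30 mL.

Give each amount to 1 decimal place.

The original recipe has 240 mL of vegetable oil, so the scaling factor is 1200 ÷ 240 = 5.
sour cream: 1.5 oz × 5 × 28.35 g/oz ÷ 230 g/cup ≈ 0.9 cup
pumpkin purée: 1.5 cup × 5 = 7.5 cup
sliced almonds: 1.25 lb × 5 × 16 oz/lb × 28.35 g/oz = 2835.0 g

sour cream: 0.9 cup; pumpkin purée: 7.5 cup; sliced almonds: 2835.0 g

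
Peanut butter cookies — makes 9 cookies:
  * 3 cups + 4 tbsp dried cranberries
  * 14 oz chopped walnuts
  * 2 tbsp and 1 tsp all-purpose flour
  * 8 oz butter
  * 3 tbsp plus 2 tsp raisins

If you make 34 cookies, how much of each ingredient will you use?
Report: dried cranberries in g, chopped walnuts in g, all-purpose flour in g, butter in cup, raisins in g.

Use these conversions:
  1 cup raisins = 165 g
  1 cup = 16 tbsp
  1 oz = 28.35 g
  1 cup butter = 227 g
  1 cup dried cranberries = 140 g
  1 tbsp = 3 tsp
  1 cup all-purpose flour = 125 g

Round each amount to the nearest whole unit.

dried cranberries: 1719 g; chopped walnuts: 1499 g; all-purpose flour: 69 g; butter: 4 cup; raisins: 143 g

Scaling factor: 34/9.
dried cranberries: (3 cup + 4 tbsp = 3.25 cup) × 34/9 × 140 g/cup ≈ 1719 g
chopped walnuts: 14 oz × 34/9 × 28.35 g/oz ≈ 1499 g
all-purpose flour: (2 tbsp + 1 tsp = 7/3 tbsp) × 34/9 ÷ 16 tbsp/cup × 125 g/cup ≈ 69 g
butter: 8 oz × 34/9 × 28.35 g/oz ÷ 227 g/cup ≈ 4 cup
raisins: (3 tbsp + 2 tsp = 11/3 tbsp) × 34/9 ÷ 16 tbsp/cup × 165 g/cup ≈ 143 g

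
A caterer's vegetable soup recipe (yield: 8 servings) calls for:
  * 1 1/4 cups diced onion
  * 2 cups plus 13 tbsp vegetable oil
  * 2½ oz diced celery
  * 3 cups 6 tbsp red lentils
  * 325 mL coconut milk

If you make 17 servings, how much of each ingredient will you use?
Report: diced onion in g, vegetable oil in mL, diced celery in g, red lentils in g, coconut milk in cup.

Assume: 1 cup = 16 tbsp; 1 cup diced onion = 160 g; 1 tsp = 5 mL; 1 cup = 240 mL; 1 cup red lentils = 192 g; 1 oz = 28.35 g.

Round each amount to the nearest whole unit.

Scaling factor: 17/8 = 2.125.
diced onion: 1.25 cup × 17/8 × 160 g/cup = 425 g
vegetable oil: (2 cup + 13 tbsp = 2.8125 cup) × 17/8 × 240 mL/cup ≈ 1434 mL
diced celery: 2.5 oz × 17/8 × 28.35 g/oz ≈ 151 g
red lentils: (3 cup + 6 tbsp = 3.375 cup) × 17/8 × 192 g/cup = 1377 g
coconut milk: 325 mL × 17/8 ÷ 240 mL/cup ≈ 3 cup

diced onion: 425 g; vegetable oil: 1434 mL; diced celery: 151 g; red lentils: 1377 g; coconut milk: 3 cup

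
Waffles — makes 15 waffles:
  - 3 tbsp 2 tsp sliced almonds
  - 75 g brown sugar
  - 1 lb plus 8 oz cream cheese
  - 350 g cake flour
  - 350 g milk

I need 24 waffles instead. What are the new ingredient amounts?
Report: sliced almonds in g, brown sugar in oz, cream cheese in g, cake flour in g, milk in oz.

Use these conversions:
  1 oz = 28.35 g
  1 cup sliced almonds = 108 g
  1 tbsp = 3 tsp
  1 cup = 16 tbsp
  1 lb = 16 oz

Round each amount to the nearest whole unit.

Scaling factor: 24/15 = 8/5 = 1.6.
sliced almonds: (3 tbsp + 2 tsp = 11/3 tbsp) × 8/5 ÷ 16 tbsp/cup × 108 g/cup ≈ 40 g
brown sugar: 75 g × 8/5 ÷ 28.35 g/oz ≈ 4 oz
cream cheese: (1 lb + 8 oz = 1.5 lb) × 8/5 × 16 oz/lb × 28.35 g/oz ≈ 1089 g
cake flour: 350 g × 8/5 = 560 g
milk: 350 g × 8/5 ÷ 28.35 g/oz ≈ 20 oz

sliced almonds: 40 g; brown sugar: 4 oz; cream cheese: 1089 g; cake flour: 560 g; milk: 20 oz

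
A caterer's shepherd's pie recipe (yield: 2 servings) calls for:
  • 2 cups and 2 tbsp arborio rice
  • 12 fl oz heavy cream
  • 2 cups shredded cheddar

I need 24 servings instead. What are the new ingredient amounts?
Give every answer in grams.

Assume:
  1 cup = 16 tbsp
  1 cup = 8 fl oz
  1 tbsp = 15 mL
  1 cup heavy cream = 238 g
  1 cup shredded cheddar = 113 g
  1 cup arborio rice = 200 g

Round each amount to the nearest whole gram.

arborio rice: 5100 g; heavy cream: 4284 g; shredded cheddar: 2712 g

Scaling factor: 24/2 = 12.
arborio rice: (2 cup + 2 tbsp = 2.125 cup) × 12 × 200 g/cup = 5100 g
heavy cream: 12 fl oz × 12 ÷ 8 fl oz/cup × 238 g/cup = 4284 g
shredded cheddar: 2 cup × 12 × 113 g/cup = 2712 g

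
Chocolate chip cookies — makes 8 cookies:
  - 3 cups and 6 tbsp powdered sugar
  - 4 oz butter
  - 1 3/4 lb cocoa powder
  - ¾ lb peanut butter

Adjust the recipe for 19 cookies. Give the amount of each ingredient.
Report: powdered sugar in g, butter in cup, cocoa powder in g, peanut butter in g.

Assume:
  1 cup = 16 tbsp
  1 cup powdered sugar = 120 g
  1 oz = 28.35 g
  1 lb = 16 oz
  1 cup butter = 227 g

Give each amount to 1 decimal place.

powdered sugar: 961.9 g; butter: 1.2 cup; cocoa powder: 1885.3 g; peanut butter: 808.0 g

Scaling factor: 19/8 = 2.375.
powdered sugar: (3 cup + 6 tbsp = 3.375 cup) × 19/8 × 120 g/cup ≈ 961.9 g
butter: 4 oz × 19/8 × 28.35 g/oz ÷ 227 g/cup ≈ 1.2 cup
cocoa powder: 1.75 lb × 19/8 × 16 oz/lb × 28.35 g/oz ≈ 1885.3 g
peanut butter: 0.75 lb × 19/8 × 16 oz/lb × 28.35 g/oz ≈ 808.0 g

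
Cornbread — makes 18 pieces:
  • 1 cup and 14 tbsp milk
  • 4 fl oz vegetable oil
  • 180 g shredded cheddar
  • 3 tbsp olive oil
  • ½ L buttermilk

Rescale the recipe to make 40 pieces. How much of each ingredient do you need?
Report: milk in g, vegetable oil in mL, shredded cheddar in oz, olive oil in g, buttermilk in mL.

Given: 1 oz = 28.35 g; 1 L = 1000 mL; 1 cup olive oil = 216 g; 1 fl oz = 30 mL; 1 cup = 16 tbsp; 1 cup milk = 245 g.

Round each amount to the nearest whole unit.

Scaling factor: 40/18 = 20/9.
milk: (1 cup + 14 tbsp = 1.875 cup) × 20/9 × 245 g/cup ≈ 1021 g
vegetable oil: 4 fl oz × 20/9 × 30 mL/fl oz ≈ 267 mL
shredded cheddar: 180 g × 20/9 ÷ 28.35 g/oz ≈ 14 oz
olive oil: 3 tbsp × 20/9 ÷ 16 tbsp/cup × 216 g/cup = 90 g
buttermilk: 0.5 L × 20/9 × 1000 mL/L ≈ 1111 mL

milk: 1021 g; vegetable oil: 267 mL; shredded cheddar: 14 oz; olive oil: 90 g; buttermilk: 1111 mL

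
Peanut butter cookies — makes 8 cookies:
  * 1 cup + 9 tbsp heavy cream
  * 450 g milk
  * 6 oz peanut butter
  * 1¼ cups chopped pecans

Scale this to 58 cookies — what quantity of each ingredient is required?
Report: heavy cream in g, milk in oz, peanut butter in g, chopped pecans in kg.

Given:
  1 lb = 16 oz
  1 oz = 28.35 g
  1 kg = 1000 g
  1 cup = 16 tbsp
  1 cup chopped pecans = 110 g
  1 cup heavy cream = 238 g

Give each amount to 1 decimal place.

heavy cream: 2696.1 g; milk: 115.1 oz; peanut butter: 1233.2 g; chopped pecans: 1.0 kg

Scaling factor: 58/8 = 29/4 = 7.25.
heavy cream: (1 cup + 9 tbsp = 1.5625 cup) × 29/4 × 238 g/cup ≈ 2696.1 g
milk: 450 g × 29/4 ÷ 28.35 g/oz ≈ 115.1 oz
peanut butter: 6 oz × 29/4 × 28.35 g/oz ≈ 1233.2 g
chopped pecans: 1.25 cup × 29/4 × 110 g/cup ÷ 1000 g/kg ≈ 1.0 kg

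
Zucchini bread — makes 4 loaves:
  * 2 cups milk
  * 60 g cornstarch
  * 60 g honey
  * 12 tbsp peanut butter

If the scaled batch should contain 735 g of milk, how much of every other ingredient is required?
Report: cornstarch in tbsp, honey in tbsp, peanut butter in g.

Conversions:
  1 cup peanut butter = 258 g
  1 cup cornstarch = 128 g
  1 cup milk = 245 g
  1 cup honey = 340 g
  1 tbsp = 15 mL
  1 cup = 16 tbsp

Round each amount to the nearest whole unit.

cornstarch: 11 tbsp; honey: 4 tbsp; peanut butter: 290 g

The original recipe has 490 g of milk, so the scaling factor is 735 ÷ 490 = 3/2 = 1.5.
cornstarch: 60 g × 3/2 ÷ 128 g/cup × 16 tbsp/cup ≈ 11 tbsp
honey: 60 g × 3/2 ÷ 340 g/cup × 16 tbsp/cup ≈ 4 tbsp
peanut butter: 12 tbsp × 3/2 ÷ 16 tbsp/cup × 258 g/cup ≈ 290 g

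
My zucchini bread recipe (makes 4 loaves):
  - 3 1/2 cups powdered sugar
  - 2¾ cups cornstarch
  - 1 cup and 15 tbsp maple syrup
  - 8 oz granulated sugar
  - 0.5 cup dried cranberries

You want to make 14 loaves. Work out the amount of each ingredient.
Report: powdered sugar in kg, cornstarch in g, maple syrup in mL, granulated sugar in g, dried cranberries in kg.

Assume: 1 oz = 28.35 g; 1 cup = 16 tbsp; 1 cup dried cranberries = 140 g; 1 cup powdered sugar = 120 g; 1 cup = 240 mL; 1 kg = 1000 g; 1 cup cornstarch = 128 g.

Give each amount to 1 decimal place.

powdered sugar: 1.5 kg; cornstarch: 1232.0 g; maple syrup: 1627.5 mL; granulated sugar: 793.8 g; dried cranberries: 0.2 kg

Scaling factor: 14/4 = 7/2 = 3.5.
powdered sugar: 3.5 cup × 7/2 × 120 g/cup ÷ 1000 g/kg ≈ 1.5 kg
cornstarch: 2.75 cup × 7/2 × 128 g/cup = 1232.0 g
maple syrup: (1 cup + 15 tbsp = 1.9375 cup) × 7/2 × 240 mL/cup = 1627.5 mL
granulated sugar: 8 oz × 7/2 × 28.35 g/oz = 793.8 g
dried cranberries: 0.5 cup × 7/2 × 140 g/cup ÷ 1000 g/kg ≈ 0.2 kg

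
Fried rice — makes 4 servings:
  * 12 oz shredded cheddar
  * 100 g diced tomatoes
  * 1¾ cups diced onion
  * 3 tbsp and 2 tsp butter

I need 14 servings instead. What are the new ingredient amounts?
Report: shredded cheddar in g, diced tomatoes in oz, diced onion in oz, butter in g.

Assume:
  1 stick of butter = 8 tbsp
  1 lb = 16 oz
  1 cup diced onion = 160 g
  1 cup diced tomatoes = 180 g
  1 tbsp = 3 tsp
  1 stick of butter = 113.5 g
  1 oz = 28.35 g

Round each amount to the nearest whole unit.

Scaling factor: 14/4 = 7/2 = 3.5.
shredded cheddar: 12 oz × 7/2 × 28.35 g/oz ≈ 1191 g
diced tomatoes: 100 g × 7/2 ÷ 28.35 g/oz ≈ 12 oz
diced onion: 1.75 cup × 7/2 × 160 g/cup ÷ 28.35 g/oz ≈ 35 oz
butter: (3 tbsp + 2 tsp = 11/3 tbsp) × 7/2 ÷ 8 tbsp/stick × 113.5 g/stick ≈ 182 g

shredded cheddar: 1191 g; diced tomatoes: 12 oz; diced onion: 35 oz; butter: 182 g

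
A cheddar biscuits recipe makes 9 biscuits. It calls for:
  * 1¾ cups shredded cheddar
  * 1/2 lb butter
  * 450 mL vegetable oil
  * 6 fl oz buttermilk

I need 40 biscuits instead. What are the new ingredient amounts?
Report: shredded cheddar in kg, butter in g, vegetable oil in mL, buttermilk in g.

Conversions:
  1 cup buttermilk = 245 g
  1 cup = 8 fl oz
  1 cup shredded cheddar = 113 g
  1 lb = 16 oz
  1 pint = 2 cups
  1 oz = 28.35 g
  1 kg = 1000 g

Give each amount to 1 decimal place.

Scaling factor: 40/9.
shredded cheddar: 1.75 cup × 40/9 × 113 g/cup ÷ 1000 g/kg ≈ 0.9 kg
butter: 0.5 lb × 40/9 × 16 oz/lb × 28.35 g/oz = 1008.0 g
vegetable oil: 450 mL × 40/9 = 2000.0 mL
buttermilk: 6 fl oz × 40/9 ÷ 8 fl oz/cup × 245 g/cup ≈ 816.7 g

shredded cheddar: 0.9 kg; butter: 1008.0 g; vegetable oil: 2000.0 mL; buttermilk: 816.7 g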